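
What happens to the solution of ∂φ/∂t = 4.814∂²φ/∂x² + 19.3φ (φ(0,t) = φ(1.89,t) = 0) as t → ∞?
φ grows unboundedly. Reaction dominates diffusion (r=19.3 > κπ²/L²≈13.3); solution grows exponentially.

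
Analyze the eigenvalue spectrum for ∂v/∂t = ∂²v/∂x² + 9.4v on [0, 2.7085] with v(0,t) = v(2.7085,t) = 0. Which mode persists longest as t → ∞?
Eigenvalues: λₙ = n²π²/2.7085² - 9.4.
First three modes:
  n=1: λ₁ = π²/2.7085² - 9.4 ≈ -8.055
  n=2: λ₂ = 4π²/2.7085² - 9.4 ≈ -4.019
  n=3: λ₃ = 9π²/2.7085² - 9.4 ≈ 2.708
Since π²/2.7085² ≈ 1.345 < 9.4, λ₁ < 0.
The n=1 mode grows fastest (−λₙ is largest for n=1) → dominates.
Asymptotic: v ~ c₁ sin(πx/2.7085) e^{8.055t} (exponential growth at rate −λ₁ ≈ 8.055).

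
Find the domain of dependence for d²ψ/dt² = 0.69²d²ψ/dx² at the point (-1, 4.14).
Domain of dependence: [-3.8566, 1.8566]. Signals travel at speed 0.69, so data within |x - -1| ≤ 0.69·4.14 = 2.8566 can reach the point.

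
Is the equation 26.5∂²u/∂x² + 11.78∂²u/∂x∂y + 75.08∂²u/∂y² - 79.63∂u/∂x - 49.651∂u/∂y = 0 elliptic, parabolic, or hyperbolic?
Computing B² - 4AC with A = 26.5, B = 11.78, C = 75.08: discriminant = -7819.7116 (negative). Answer: elliptic.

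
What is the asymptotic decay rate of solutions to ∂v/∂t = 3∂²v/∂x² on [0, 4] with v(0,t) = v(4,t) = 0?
Eigenvalues: λₙ = 3n²π²/4².
First three modes:
  n=1: λ₁ = 3π²/4² ≈ 1.851
  n=2: λ₂ = 12π²/4² ≈ 7.402 (4× faster decay)
  n=3: λ₃ = 27π²/4² ≈ 16.655 (9× faster decay)
As t → ∞, higher modes decay exponentially faster. The n=1 mode dominates: v ~ c₁ sin(πx/4) e^{-λ₁t}.
Decay rate: λ₁ = 3π²/4² ≈ 1.851.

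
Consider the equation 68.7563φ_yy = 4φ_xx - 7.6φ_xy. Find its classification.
Rewriting in standard form: -4φ_xx + 7.6φ_xy + 68.7563φ_yy = 0. Hyperbolic. (A = -4, B = 7.6, C = 68.7563 gives B² - 4AC = 1157.8608.)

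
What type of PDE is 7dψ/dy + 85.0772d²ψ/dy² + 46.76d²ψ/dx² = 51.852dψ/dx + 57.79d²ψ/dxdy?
Rewriting in standard form: 46.76d²ψ/dx² - 57.79d²ψ/dxdy + 85.0772d²ψ/dy² - 51.852dψ/dx + 7dψ/dy = 0. With A = 46.76, B = -57.79, C = 85.0772, the discriminant is -12573.155388. This is an elliptic PDE.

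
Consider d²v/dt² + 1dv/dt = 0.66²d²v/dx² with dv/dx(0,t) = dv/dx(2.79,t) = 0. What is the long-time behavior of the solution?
As t → ∞, v → constant (steady state). Damping (γ=1) dissipates the nonconstant modes; with Neumann BCs the spatial average obeys M''+γM'=0 and tends to a finite limit.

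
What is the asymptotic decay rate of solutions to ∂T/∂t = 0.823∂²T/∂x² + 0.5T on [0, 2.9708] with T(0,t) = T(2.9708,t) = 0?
Eigenvalues: λₙ = 0.823n²π²/2.9708² - 0.5.
First three modes:
  n=1: λ₁ = 0.823π²/2.9708² - 0.5 ≈ 0.42
  n=2: λ₂ = 3.292π²/2.9708² - 0.5 ≈ 3.181
  n=3: λ₃ = 7.407π²/2.9708² - 0.5 ≈ 7.783
Since 0.823π²/2.9708² ≈ 0.92 > 0.5, all λₙ > 0.
The n=1 mode decays slowest → dominates as t → ∞.
Asymptotic: T ~ c₁ sin(πx/2.9708) e^{-λ₁t} with decay rate λ₁ ≈ 0.42.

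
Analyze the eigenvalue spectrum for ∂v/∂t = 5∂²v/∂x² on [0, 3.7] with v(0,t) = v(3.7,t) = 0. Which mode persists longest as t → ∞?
Eigenvalues: λₙ = 5n²π²/3.7².
First three modes:
  n=1: λ₁ = 5π²/3.7² ≈ 3.605
  n=2: λ₂ = 20π²/3.7² ≈ 14.419 (4× faster decay)
  n=3: λ₃ = 45π²/3.7² ≈ 32.442 (9× faster decay)
As t → ∞, higher modes decay exponentially faster. The n=1 mode dominates: v ~ c₁ sin(πx/3.7) e^{-λ₁t}.
Decay rate: λ₁ = 5π²/3.7² ≈ 3.605.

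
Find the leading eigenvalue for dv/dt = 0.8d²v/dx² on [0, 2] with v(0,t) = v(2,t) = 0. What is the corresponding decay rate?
Eigenvalues: λₙ = 0.8n²π²/2².
First three modes:
  n=1: λ₁ = 0.8π²/2² ≈ 1.974
  n=2: λ₂ = 3.2π²/2² ≈ 7.896 (4× faster decay)
  n=3: λ₃ = 7.2π²/2² ≈ 17.765 (9× faster decay)
As t → ∞, higher modes decay exponentially faster. The n=1 mode dominates: v ~ c₁ sin(πx/2) e^{-λ₁t}.
Decay rate: λ₁ = 0.8π²/2² ≈ 1.974.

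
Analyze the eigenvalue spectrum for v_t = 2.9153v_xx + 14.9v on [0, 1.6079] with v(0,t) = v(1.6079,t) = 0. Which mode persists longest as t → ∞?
Eigenvalues: λₙ = 2.9153n²π²/1.6079² - 14.9.
First three modes:
  n=1: λ₁ = 2.9153π²/1.6079² - 14.9 ≈ -3.771
  n=2: λ₂ = 11.6612π²/1.6079² - 14.9 ≈ 29.617
  n=3: λ₃ = 26.2377π²/1.6079² - 14.9 ≈ 85.263
Since 2.9153π²/1.6079² ≈ 11.129 < 14.9, λ₁ < 0.
The n=1 mode grows fastest (−λₙ is largest for n=1) → dominates.
Asymptotic: v ~ c₁ sin(πx/1.6079) e^{3.771t} (exponential growth at rate −λ₁ ≈ 3.771).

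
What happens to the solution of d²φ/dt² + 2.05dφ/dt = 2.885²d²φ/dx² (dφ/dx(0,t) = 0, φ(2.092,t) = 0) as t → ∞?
φ → 0. Damping (γ=2.05) dissipates energy; oscillations decay exponentially.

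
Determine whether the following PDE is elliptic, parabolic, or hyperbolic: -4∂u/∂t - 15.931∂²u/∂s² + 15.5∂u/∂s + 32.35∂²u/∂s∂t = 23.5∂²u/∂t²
Rewriting in standard form: -15.931∂²u/∂s² + 32.35∂²u/∂s∂t - 23.5∂²u/∂t² + 15.5∂u/∂s - 4∂u/∂t = 0. Coefficients: A = -15.931, B = 32.35, C = -23.5. B² - 4AC = -450.9915, which is negative, so the equation is elliptic.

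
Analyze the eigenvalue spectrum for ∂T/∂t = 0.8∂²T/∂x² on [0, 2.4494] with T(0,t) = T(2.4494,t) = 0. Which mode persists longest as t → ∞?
Eigenvalues: λₙ = 0.8n²π²/2.4494².
First three modes:
  n=1: λ₁ = 0.8π²/2.4494² ≈ 1.316
  n=2: λ₂ = 3.2π²/2.4494² ≈ 5.264 (4× faster decay)
  n=3: λ₃ = 7.2π²/2.4494² ≈ 11.844 (9× faster decay)
As t → ∞, higher modes decay exponentially faster. The n=1 mode dominates: T ~ c₁ sin(πx/2.4494) e^{-λ₁t}.
Decay rate: λ₁ = 0.8π²/2.4494² ≈ 1.316.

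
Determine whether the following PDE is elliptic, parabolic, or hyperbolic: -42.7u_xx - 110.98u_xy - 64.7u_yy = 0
Coefficients: A = -42.7, B = -110.98, C = -64.7. B² - 4AC = 1265.8004, which is positive, so the equation is hyperbolic.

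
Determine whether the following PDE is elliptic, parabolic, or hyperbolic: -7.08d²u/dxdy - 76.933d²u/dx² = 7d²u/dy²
Rewriting in standard form: -76.933d²u/dx² - 7.08d²u/dxdy - 7d²u/dy² = 0. Coefficients: A = -76.933, B = -7.08, C = -7. B² - 4AC = -2103.9976, which is negative, so the equation is elliptic.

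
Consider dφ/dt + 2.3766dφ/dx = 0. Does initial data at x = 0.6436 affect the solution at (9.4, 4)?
No. Only data at x = -0.1064 affects (9.4, 4). Advection has one-way propagation along characteristics.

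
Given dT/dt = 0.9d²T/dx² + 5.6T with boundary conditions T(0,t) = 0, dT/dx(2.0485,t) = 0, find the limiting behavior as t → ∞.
T grows unboundedly. Reaction dominates diffusion (r=5.6 > κπ²/(4L²)≈0.53); solution grows exponentially.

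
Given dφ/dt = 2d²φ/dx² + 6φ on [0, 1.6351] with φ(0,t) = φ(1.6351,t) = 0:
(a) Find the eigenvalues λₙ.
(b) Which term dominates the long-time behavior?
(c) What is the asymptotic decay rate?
Eigenvalues: λₙ = 2n²π²/1.6351² - 6.
First three modes:
  n=1: λ₁ = 2π²/1.6351² - 6 ≈ 1.383
  n=2: λ₂ = 8π²/1.6351² - 6 ≈ 23.533
  n=3: λ₃ = 18π²/1.6351² - 6 ≈ 60.448
Since 2π²/1.6351² ≈ 7.383 > 6, all λₙ > 0.
The n=1 mode decays slowest → dominates as t → ∞.
Asymptotic: φ ~ c₁ sin(πx/1.6351) e^{-λ₁t} with decay rate λ₁ ≈ 1.383.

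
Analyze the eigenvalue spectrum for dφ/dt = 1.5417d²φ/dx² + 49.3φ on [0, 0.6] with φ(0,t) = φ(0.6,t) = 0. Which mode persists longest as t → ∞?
Eigenvalues: λₙ = 1.5417n²π²/0.6² - 49.3.
First three modes:
  n=1: λ₁ = 1.5417π²/0.6² - 49.3 ≈ -7.033
  n=2: λ₂ = 6.1668π²/0.6² - 49.3 ≈ 119.766
  n=3: λ₃ = 13.8753π²/0.6² - 49.3 ≈ 331.099
Since 1.5417π²/0.6² ≈ 42.267 < 49.3, λ₁ < 0.
The n=1 mode grows fastest (−λₙ is largest for n=1) → dominates.
Asymptotic: φ ~ c₁ sin(πx/0.6) e^{7.033t} (exponential growth at rate −λ₁ ≈ 7.033).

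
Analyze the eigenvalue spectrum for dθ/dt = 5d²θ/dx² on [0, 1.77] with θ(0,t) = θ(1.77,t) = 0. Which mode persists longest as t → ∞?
Eigenvalues: λₙ = 5n²π²/1.77².
First three modes:
  n=1: λ₁ = 5π²/1.77² ≈ 15.752
  n=2: λ₂ = 20π²/1.77² ≈ 63.006 (4× faster decay)
  n=3: λ₃ = 45π²/1.77² ≈ 141.764 (9× faster decay)
As t → ∞, higher modes decay exponentially faster. The n=1 mode dominates: θ ~ c₁ sin(πx/1.77) e^{-λ₁t}.
Decay rate: λ₁ = 5π²/1.77² ≈ 15.752.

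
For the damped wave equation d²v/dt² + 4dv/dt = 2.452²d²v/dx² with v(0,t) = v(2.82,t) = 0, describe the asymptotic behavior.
v → 0. Damping (γ=4) dissipates energy; oscillations decay exponentially.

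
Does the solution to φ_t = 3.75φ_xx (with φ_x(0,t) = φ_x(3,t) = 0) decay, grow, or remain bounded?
φ → constant (steady state). Heat is conserved (no flux at boundaries); solution approaches the spatial average.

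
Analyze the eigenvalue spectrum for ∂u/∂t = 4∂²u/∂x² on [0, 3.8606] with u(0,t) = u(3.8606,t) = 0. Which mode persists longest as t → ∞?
Eigenvalues: λₙ = 4n²π²/3.8606².
First three modes:
  n=1: λ₁ = 4π²/3.8606² ≈ 2.649
  n=2: λ₂ = 16π²/3.8606² ≈ 10.595 (4× faster decay)
  n=3: λ₃ = 36π²/3.8606² ≈ 23.839 (9× faster decay)
As t → ∞, higher modes decay exponentially faster. The n=1 mode dominates: u ~ c₁ sin(πx/3.8606) e^{-λ₁t}.
Decay rate: λ₁ = 4π²/3.8606² ≈ 2.649.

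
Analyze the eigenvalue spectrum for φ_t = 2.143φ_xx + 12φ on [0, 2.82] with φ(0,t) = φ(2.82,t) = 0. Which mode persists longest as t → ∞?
Eigenvalues: λₙ = 2.143n²π²/2.82² - 12.
First three modes:
  n=1: λ₁ = 2.143π²/2.82² - 12 ≈ -9.34
  n=2: λ₂ = 8.572π²/2.82² - 12 ≈ -1.361
  n=3: λ₃ = 19.287π²/2.82² - 12 ≈ 11.937
Since 2.143π²/2.82² ≈ 2.66 < 12, λ₁ < 0.
The n=1 mode grows fastest (−λₙ is largest for n=1) → dominates.
Asymptotic: φ ~ c₁ sin(πx/2.82) e^{9.34t} (exponential growth at rate −λ₁ ≈ 9.34).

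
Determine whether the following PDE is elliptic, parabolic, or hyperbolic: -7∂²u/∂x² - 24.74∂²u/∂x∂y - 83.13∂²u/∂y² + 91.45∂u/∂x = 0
Coefficients: A = -7, B = -24.74, C = -83.13. B² - 4AC = -1715.5724, which is negative, so the equation is elliptic.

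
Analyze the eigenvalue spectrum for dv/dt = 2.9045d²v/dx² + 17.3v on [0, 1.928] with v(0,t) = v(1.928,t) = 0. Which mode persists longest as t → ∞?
Eigenvalues: λₙ = 2.9045n²π²/1.928² - 17.3.
First three modes:
  n=1: λ₁ = 2.9045π²/1.928² - 17.3 ≈ -9.588
  n=2: λ₂ = 11.618π²/1.928² - 17.3 ≈ 13.547
  n=3: λ₃ = 26.1405π²/1.928² - 17.3 ≈ 52.106
Since 2.9045π²/1.928² ≈ 7.712 < 17.3, λ₁ < 0.
The n=1 mode grows fastest (−λₙ is largest for n=1) → dominates.
Asymptotic: v ~ c₁ sin(πx/1.928) e^{9.588t} (exponential growth at rate −λ₁ ≈ 9.588).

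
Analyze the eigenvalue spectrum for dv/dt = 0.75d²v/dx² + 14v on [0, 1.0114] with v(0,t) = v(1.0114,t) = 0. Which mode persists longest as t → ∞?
Eigenvalues: λₙ = 0.75n²π²/1.0114² - 14.
First three modes:
  n=1: λ₁ = 0.75π²/1.0114² - 14 ≈ -6.764
  n=2: λ₂ = 3π²/1.0114² - 14 ≈ 14.945
  n=3: λ₃ = 6.75π²/1.0114² - 14 ≈ 51.126
Since 0.75π²/1.0114² ≈ 7.236 < 14, λ₁ < 0.
The n=1 mode grows fastest (−λₙ is largest for n=1) → dominates.
Asymptotic: v ~ c₁ sin(πx/1.0114) e^{6.764t} (exponential growth at rate −λ₁ ≈ 6.764).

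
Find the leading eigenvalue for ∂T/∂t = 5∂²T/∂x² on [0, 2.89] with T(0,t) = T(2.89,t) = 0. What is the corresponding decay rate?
Eigenvalues: λₙ = 5n²π²/2.89².
First three modes:
  n=1: λ₁ = 5π²/2.89² ≈ 5.908
  n=2: λ₂ = 20π²/2.89² ≈ 23.634 (4× faster decay)
  n=3: λ₃ = 45π²/2.89² ≈ 53.176 (9× faster decay)
As t → ∞, higher modes decay exponentially faster. The n=1 mode dominates: T ~ c₁ sin(πx/2.89) e^{-λ₁t}.
Decay rate: λ₁ = 5π²/2.89² ≈ 5.908.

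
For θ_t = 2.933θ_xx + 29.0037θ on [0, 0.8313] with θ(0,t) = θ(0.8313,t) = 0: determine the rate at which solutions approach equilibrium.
Eigenvalues: λₙ = 2.933n²π²/0.8313² - 29.0037.
First three modes:
  n=1: λ₁ = 2.933π²/0.8313² - 29.0037 ≈ 12.885
  n=2: λ₂ = 11.732π²/0.8313² - 29.0037 ≈ 138.551
  n=3: λ₃ = 26.397π²/0.8313² - 29.0037 ≈ 347.994
Since 2.933π²/0.8313² ≈ 41.889 > 29.0037, all λₙ > 0.
The n=1 mode decays slowest → dominates as t → ∞.
Asymptotic: θ ~ c₁ sin(πx/0.8313) e^{-λ₁t} with decay rate λ₁ ≈ 12.885.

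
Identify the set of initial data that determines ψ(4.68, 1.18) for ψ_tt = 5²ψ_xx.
Domain of dependence: [-1.22, 10.58]. Signals travel at speed 5, so data within |x - 4.68| ≤ 5·1.18 = 5.9 can reach the point.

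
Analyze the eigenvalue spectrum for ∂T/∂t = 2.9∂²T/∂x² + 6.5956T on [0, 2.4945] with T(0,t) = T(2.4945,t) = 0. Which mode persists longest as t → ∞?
Eigenvalues: λₙ = 2.9n²π²/2.4945² - 6.5956.
First three modes:
  n=1: λ₁ = 2.9π²/2.4945² - 6.5956 ≈ -1.996
  n=2: λ₂ = 11.6π²/2.4945² - 6.5956 ≈ 11.803
  n=3: λ₃ = 26.1π²/2.4945² - 6.5956 ≈ 34.802
Since 2.9π²/2.4945² ≈ 4.6 < 6.5956, λ₁ < 0.
The n=1 mode grows fastest (−λₙ is largest for n=1) → dominates.
Asymptotic: T ~ c₁ sin(πx/2.4945) e^{1.996t} (exponential growth at rate −λ₁ ≈ 1.996).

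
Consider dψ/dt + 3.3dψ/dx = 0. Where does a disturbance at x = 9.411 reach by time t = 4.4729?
At x = 24.17157. The characteristic carries data from (9.411, 0) to (24.17157, 4.4729).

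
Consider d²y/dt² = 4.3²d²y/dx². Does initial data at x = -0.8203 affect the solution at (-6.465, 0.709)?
No. The domain of dependence is [-9.5137, -3.4163], and -0.8203 is outside this interval.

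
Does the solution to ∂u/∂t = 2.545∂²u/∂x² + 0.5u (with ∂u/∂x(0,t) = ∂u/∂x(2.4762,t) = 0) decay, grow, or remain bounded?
u grows unboundedly. With Neumann BCs the constant mode has diffusion eigenvalue 0, so any r > 0 makes it grow like e^(0.5t); solution grows exponentially.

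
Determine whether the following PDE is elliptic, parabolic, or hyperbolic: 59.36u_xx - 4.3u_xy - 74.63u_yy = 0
Coefficients: A = 59.36, B = -4.3, C = -74.63. B² - 4AC = 17738.6372, which is positive, so the equation is hyperbolic.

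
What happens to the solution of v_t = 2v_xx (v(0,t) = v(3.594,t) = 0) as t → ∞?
v → 0. Heat diffuses out through both boundaries.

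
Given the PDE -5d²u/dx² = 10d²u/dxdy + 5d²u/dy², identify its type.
Rewriting in standard form: -5d²u/dx² - 10d²u/dxdy - 5d²u/dy² = 0. The second-order coefficients are A = -5, B = -10, C = -5. Since B² - 4AC = 0 = 0, this is a parabolic PDE.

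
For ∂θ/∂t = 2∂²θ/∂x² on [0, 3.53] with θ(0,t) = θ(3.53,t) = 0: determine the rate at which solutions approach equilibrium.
Eigenvalues: λₙ = 2n²π²/3.53².
First three modes:
  n=1: λ₁ = 2π²/3.53² ≈ 1.584
  n=2: λ₂ = 8π²/3.53² ≈ 6.336 (4× faster decay)
  n=3: λ₃ = 18π²/3.53² ≈ 14.257 (9× faster decay)
As t → ∞, higher modes decay exponentially faster. The n=1 mode dominates: θ ~ c₁ sin(πx/3.53) e^{-λ₁t}.
Decay rate: λ₁ = 2π²/3.53² ≈ 1.584.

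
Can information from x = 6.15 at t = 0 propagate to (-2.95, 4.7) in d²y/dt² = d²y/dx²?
No. The domain of dependence is [-7.65, 1.75], and 6.15 is outside this interval.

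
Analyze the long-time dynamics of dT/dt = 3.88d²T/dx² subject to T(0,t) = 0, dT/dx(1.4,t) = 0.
Long-time behavior: T → 0. Heat escapes through the Dirichlet boundary.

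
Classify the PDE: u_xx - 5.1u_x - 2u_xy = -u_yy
Rewriting in standard form: u_xx - 2u_xy + u_yy - 5.1u_x = 0. A = 1, B = -2, C = 1. Discriminant B² - 4AC = 0. Since 0 = 0, parabolic.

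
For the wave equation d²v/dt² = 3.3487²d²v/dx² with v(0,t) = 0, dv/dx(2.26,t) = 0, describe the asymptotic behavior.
v oscillates (no decay). Energy is conserved; the solution oscillates indefinitely as standing waves.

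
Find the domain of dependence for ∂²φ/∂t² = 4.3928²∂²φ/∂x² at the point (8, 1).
Domain of dependence: [3.6072, 12.3928]. Signals travel at speed 4.3928, so data within |x - 8| ≤ 4.3928·1 = 4.3928 can reach the point.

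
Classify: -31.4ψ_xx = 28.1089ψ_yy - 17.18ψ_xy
Rewriting in standard form: -31.4ψ_xx + 17.18ψ_xy - 28.1089ψ_yy = 0. Elliptic (discriminant = -3235.32544).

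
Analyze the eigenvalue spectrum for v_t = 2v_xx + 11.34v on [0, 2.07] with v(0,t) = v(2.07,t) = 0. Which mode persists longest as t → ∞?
Eigenvalues: λₙ = 2n²π²/2.07² - 11.34.
First three modes:
  n=1: λ₁ = 2π²/2.07² - 11.34 ≈ -6.733
  n=2: λ₂ = 8π²/2.07² - 11.34 ≈ 7.087
  n=3: λ₃ = 18π²/2.07² - 11.34 ≈ 30.12
Since 2π²/2.07² ≈ 4.607 < 11.34, λ₁ < 0.
The n=1 mode grows fastest (−λₙ is largest for n=1) → dominates.
Asymptotic: v ~ c₁ sin(πx/2.07) e^{6.733t} (exponential growth at rate −λ₁ ≈ 6.733).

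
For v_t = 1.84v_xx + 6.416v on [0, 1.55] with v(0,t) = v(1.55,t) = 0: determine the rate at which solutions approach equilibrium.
Eigenvalues: λₙ = 1.84n²π²/1.55² - 6.416.
First three modes:
  n=1: λ₁ = 1.84π²/1.55² - 6.416 ≈ 1.143
  n=2: λ₂ = 7.36π²/1.55² - 6.416 ≈ 23.819
  n=3: λ₃ = 16.56π²/1.55² - 6.416 ≈ 61.613
Since 1.84π²/1.55² ≈ 7.559 > 6.416, all λₙ > 0.
The n=1 mode decays slowest → dominates as t → ∞.
Asymptotic: v ~ c₁ sin(πx/1.55) e^{-λ₁t} with decay rate λ₁ ≈ 1.143.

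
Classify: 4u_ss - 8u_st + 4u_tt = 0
Parabolic (discriminant = 0).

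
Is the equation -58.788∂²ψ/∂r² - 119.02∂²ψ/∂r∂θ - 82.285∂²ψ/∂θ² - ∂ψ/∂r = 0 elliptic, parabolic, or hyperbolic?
Computing B² - 4AC with A = -58.788, B = -119.02, C = -82.285: discriminant = -5183.72192 (negative). Answer: elliptic.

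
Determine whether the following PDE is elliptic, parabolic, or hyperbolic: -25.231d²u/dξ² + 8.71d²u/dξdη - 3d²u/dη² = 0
Coefficients: A = -25.231, B = 8.71, C = -3. B² - 4AC = -226.9079, which is negative, so the equation is elliptic.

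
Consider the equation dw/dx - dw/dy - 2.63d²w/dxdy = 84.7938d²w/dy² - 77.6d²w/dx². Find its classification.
Rewriting in standard form: 77.6d²w/dx² - 2.63d²w/dxdy - 84.7938d²w/dy² + dw/dx - dw/dy = 0. Hyperbolic. (A = 77.6, B = -2.63, C = -84.7938 gives B² - 4AC = 26326.91242.)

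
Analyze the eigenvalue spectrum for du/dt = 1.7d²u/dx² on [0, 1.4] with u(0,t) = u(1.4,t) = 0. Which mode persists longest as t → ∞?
Eigenvalues: λₙ = 1.7n²π²/1.4².
First three modes:
  n=1: λ₁ = 1.7π²/1.4² ≈ 8.56
  n=2: λ₂ = 6.8π²/1.4² ≈ 34.241 (4× faster decay)
  n=3: λ₃ = 15.3π²/1.4² ≈ 77.043 (9× faster decay)
As t → ∞, higher modes decay exponentially faster. The n=1 mode dominates: u ~ c₁ sin(πx/1.4) e^{-λ₁t}.
Decay rate: λ₁ = 1.7π²/1.4² ≈ 8.56.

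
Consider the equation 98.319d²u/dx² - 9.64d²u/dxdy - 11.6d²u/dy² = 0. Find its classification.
Hyperbolic. (A = 98.319, B = -9.64, C = -11.6 gives B² - 4AC = 4654.9312.)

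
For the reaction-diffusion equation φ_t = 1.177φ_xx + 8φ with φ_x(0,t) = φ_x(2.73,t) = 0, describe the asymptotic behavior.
φ grows unboundedly. With Neumann BCs the constant mode has diffusion eigenvalue 0, so any r > 0 makes it grow like e^(8t); solution grows exponentially.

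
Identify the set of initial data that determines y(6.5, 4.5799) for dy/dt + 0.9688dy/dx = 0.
A single point: x = 2.06299288. The characteristic through (6.5, 4.5799) is x - 0.9688t = const, so x = 6.5 - 0.9688·4.5799 = 2.06299288.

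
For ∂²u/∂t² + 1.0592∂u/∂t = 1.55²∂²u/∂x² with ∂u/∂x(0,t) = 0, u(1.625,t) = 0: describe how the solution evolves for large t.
u → 0. Damping (γ=1.0592) dissipates energy; oscillations decay exponentially.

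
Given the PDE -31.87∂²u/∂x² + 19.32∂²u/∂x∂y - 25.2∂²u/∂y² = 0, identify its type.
The second-order coefficients are A = -31.87, B = 19.32, C = -25.2. Since B² - 4AC = -2839.2336 < 0, this is an elliptic PDE.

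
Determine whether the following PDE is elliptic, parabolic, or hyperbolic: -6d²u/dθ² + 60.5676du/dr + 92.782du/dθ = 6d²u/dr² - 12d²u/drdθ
Rewriting in standard form: -6d²u/dr² + 12d²u/drdθ - 6d²u/dθ² + 60.5676du/dr + 92.782du/dθ = 0. Coefficients: A = -6, B = 12, C = -6. B² - 4AC = 0, which is zero, so the equation is parabolic.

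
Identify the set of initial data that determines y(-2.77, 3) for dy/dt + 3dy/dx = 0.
A single point: x = -11.77. The characteristic through (-2.77, 3) is x - 3t = const, so x = -2.77 - 3·3 = -11.77.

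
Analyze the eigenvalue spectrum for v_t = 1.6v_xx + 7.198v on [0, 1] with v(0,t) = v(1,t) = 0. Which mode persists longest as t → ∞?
Eigenvalues: λₙ = 1.6n²π²/1² - 7.198.
First three modes:
  n=1: λ₁ = 1.6π² - 7.198 ≈ 8.593
  n=2: λ₂ = 6.4π² - 7.198 ≈ 55.967
  n=3: λ₃ = 14.4π² - 7.198 ≈ 134.924
Since 1.6π² ≈ 15.791 > 7.198, all λₙ > 0.
The n=1 mode decays slowest → dominates as t → ∞.
Asymptotic: v ~ c₁ sin(πx/1) e^{-λ₁t} with decay rate λ₁ ≈ 8.593.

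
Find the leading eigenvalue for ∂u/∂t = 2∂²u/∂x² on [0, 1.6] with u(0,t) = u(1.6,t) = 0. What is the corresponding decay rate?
Eigenvalues: λₙ = 2n²π²/1.6².
First three modes:
  n=1: λ₁ = 2π²/1.6² ≈ 7.711
  n=2: λ₂ = 8π²/1.6² ≈ 30.843 (4× faster decay)
  n=3: λ₃ = 18π²/1.6² ≈ 69.396 (9× faster decay)
As t → ∞, higher modes decay exponentially faster. The n=1 mode dominates: u ~ c₁ sin(πx/1.6) e^{-λ₁t}.
Decay rate: λ₁ = 2π²/1.6² ≈ 7.711.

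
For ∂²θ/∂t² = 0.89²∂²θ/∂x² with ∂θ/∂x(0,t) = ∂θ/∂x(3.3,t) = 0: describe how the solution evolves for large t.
θ oscillates about a mean that drifts linearly in t (generically unbounded; no decay). There is no damping, so the nonconstant modes persist as standing waves (energy conserved, no decay). But with Neumann conditions at both ends the constant mode has eigenvalue 0: the spatial mean M(t) of θ satisfies M'' = 0, so M(t) = M(0) + M'(0)·t. Unless the initial velocity has zero mean (∫θ_t(x,0)dx = 0), the solution grows linearly in t (unbounded, though not exponentially); if it does have zero mean, the solution stays bounded and simply oscillates.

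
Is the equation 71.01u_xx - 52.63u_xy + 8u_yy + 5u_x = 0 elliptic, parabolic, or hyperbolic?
Computing B² - 4AC with A = 71.01, B = -52.63, C = 8: discriminant = 497.5969 (positive). Answer: hyperbolic.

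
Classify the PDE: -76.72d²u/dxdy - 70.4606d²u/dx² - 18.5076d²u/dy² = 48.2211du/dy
Rewriting in standard form: -70.4606d²u/dx² - 76.72d²u/dxdy - 18.5076d²u/dy² - 48.2211du/dy = 0. A = -70.4606, B = -76.72, C = -18.5076. Discriminant B² - 4AC = 669.73199776. Since 669.73199776 > 0, hyperbolic.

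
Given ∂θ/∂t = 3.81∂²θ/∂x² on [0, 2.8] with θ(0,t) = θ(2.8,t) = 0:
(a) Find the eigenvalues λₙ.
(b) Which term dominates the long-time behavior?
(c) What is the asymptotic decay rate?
Eigenvalues: λₙ = 3.81n²π²/2.8².
First three modes:
  n=1: λ₁ = 3.81π²/2.8² ≈ 4.796
  n=2: λ₂ = 15.24π²/2.8² ≈ 19.185 (4× faster decay)
  n=3: λ₃ = 34.29π²/2.8² ≈ 43.167 (9× faster decay)
As t → ∞, higher modes decay exponentially faster. The n=1 mode dominates: θ ~ c₁ sin(πx/2.8) e^{-λ₁t}.
Decay rate: λ₁ = 3.81π²/2.8² ≈ 4.796.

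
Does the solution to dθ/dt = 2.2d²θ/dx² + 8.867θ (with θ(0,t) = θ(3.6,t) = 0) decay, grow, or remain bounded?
θ grows unboundedly. Reaction dominates diffusion (r=8.867 > κπ²/L²≈1.68); solution grows exponentially.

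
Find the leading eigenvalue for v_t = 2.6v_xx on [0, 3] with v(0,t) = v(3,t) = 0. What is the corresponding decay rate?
Eigenvalues: λₙ = 2.6n²π²/3².
First three modes:
  n=1: λ₁ = 2.6π²/3² ≈ 2.851
  n=2: λ₂ = 10.4π²/3² ≈ 11.405 (4× faster decay)
  n=3: λ₃ = 23.4π²/3² ≈ 25.661 (9× faster decay)
As t → ∞, higher modes decay exponentially faster. The n=1 mode dominates: v ~ c₁ sin(πx/3) e^{-λ₁t}.
Decay rate: λ₁ = 2.6π²/3² ≈ 2.851.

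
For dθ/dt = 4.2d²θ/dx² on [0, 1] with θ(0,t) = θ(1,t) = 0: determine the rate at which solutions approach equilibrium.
Eigenvalues: λₙ = 4.2n²π².
First three modes:
  n=1: λ₁ = 4.2π² ≈ 41.452
  n=2: λ₂ = 16.8π² ≈ 165.809 (4× faster decay)
  n=3: λ₃ = 37.8π² ≈ 373.071 (9× faster decay)
As t → ∞, higher modes decay exponentially faster. The n=1 mode dominates: θ ~ c₁ sin(πx) e^{-λ₁t}.
Decay rate: λ₁ = 4.2π² ≈ 41.452.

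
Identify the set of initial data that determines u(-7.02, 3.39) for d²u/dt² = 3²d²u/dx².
Domain of dependence: [-17.19, 3.15]. Signals travel at speed 3, so data within |x - -7.02| ≤ 3·3.39 = 10.17 can reach the point.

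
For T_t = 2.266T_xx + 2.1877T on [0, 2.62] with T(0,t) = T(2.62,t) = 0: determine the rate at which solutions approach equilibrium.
Eigenvalues: λₙ = 2.266n²π²/2.62² - 2.1877.
First three modes:
  n=1: λ₁ = 2.266π²/2.62² - 2.1877 ≈ 1.07
  n=2: λ₂ = 9.064π²/2.62² - 2.1877 ≈ 10.844
  n=3: λ₃ = 20.394π²/2.62² - 2.1877 ≈ 27.135
Since 2.266π²/2.62² ≈ 3.258 > 2.1877, all λₙ > 0.
The n=1 mode decays slowest → dominates as t → ∞.
Asymptotic: T ~ c₁ sin(πx/2.62) e^{-λ₁t} with decay rate λ₁ ≈ 1.07.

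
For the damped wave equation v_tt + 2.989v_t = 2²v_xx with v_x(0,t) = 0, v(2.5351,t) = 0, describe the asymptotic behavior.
v → 0. Damping (γ=2.989) dissipates energy; oscillations decay exponentially.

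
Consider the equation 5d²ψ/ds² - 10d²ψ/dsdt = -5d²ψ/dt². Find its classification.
Rewriting in standard form: 5d²ψ/ds² - 10d²ψ/dsdt + 5d²ψ/dt² = 0. Parabolic. (A = 5, B = -10, C = 5 gives B² - 4AC = 0.)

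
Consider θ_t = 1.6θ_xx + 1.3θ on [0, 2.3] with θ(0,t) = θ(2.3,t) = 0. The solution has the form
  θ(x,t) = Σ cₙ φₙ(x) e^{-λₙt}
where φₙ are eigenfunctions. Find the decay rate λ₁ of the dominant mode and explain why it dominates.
Eigenvalues: λₙ = 1.6n²π²/2.3² - 1.3.
First three modes:
  n=1: λ₁ = 1.6π²/2.3² - 1.3 ≈ 1.685
  n=2: λ₂ = 6.4π²/2.3² - 1.3 ≈ 10.641
  n=3: λ₃ = 14.4π²/2.3² - 1.3 ≈ 25.566
Since 1.6π²/2.3² ≈ 2.985 > 1.3, all λₙ > 0.
The n=1 mode decays slowest → dominates as t → ∞.
Asymptotic: θ ~ c₁ sin(πx/2.3) e^{-λ₁t} with decay rate λ₁ ≈ 1.685.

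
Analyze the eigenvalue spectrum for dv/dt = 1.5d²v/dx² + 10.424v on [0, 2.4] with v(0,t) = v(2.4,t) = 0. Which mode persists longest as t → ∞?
Eigenvalues: λₙ = 1.5n²π²/2.4² - 10.424.
First three modes:
  n=1: λ₁ = 1.5π²/2.4² - 10.424 ≈ -7.854
  n=2: λ₂ = 6π²/2.4² - 10.424 ≈ -0.143
  n=3: λ₃ = 13.5π²/2.4² - 10.424 ≈ 12.708
Since 1.5π²/2.4² ≈ 2.57 < 10.424, λ₁ < 0.
The n=1 mode grows fastest (−λₙ is largest for n=1) → dominates.
Asymptotic: v ~ c₁ sin(πx/2.4) e^{7.854t} (exponential growth at rate −λ₁ ≈ 7.854).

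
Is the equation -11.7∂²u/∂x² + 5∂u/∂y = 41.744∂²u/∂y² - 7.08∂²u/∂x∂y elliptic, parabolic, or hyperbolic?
Rewriting in standard form: -11.7∂²u/∂x² + 7.08∂²u/∂x∂y - 41.744∂²u/∂y² + 5∂u/∂y = 0. Computing B² - 4AC with A = -11.7, B = 7.08, C = -41.744: discriminant = -1903.4928 (negative). Answer: elliptic.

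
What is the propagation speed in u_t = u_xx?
Infinite. The heat equation is parabolic, not hyperbolic, so disturbances propagate instantly.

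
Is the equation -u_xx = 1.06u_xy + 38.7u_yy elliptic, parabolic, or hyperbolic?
Rewriting in standard form: -u_xx - 1.06u_xy - 38.7u_yy = 0. Computing B² - 4AC with A = -1, B = -1.06, C = -38.7: discriminant = -153.6764 (negative). Answer: elliptic.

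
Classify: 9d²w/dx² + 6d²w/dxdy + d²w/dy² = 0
Parabolic (discriminant = 0).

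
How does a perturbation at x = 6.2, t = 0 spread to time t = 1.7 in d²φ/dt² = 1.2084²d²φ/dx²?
Domain of influence: [4.14572, 8.25428]. Data at x = 6.2 spreads outward at speed 1.2084.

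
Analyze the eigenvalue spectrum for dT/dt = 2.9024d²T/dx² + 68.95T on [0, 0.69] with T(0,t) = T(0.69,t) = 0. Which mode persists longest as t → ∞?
Eigenvalues: λₙ = 2.9024n²π²/0.69² - 68.95.
First three modes:
  n=1: λ₁ = 2.9024π²/0.69² - 68.95 ≈ -8.783
  n=2: λ₂ = 11.6096π²/0.69² - 68.95 ≈ 171.718
  n=3: λ₃ = 26.1216π²/0.69² - 68.95 ≈ 472.554
Since 2.9024π²/0.69² ≈ 60.167 < 68.95, λ₁ < 0.
The n=1 mode grows fastest (−λₙ is largest for n=1) → dominates.
Asymptotic: T ~ c₁ sin(πx/0.69) e^{8.783t} (exponential growth at rate −λ₁ ≈ 8.783).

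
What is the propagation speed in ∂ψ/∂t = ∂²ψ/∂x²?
Infinite. The heat equation is parabolic, not hyperbolic, so disturbances propagate instantly.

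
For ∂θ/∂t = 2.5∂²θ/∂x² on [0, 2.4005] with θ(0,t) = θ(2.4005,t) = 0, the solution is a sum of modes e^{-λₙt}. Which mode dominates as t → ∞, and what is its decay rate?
Eigenvalues: λₙ = 2.5n²π²/2.4005².
First three modes:
  n=1: λ₁ = 2.5π²/2.4005² ≈ 4.282
  n=2: λ₂ = 10π²/2.4005² ≈ 17.128 (4× faster decay)
  n=3: λ₃ = 22.5π²/2.4005² ≈ 38.537 (9× faster decay)
As t → ∞, higher modes decay exponentially faster. The n=1 mode dominates: θ ~ c₁ sin(πx/2.4005) e^{-λ₁t}.
Decay rate: λ₁ = 2.5π²/2.4005² ≈ 4.282.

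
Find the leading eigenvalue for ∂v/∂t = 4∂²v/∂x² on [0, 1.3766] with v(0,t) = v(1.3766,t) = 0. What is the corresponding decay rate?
Eigenvalues: λₙ = 4n²π²/1.3766².
First three modes:
  n=1: λ₁ = 4π²/1.3766² ≈ 20.833
  n=2: λ₂ = 16π²/1.3766² ≈ 83.331 (4× faster decay)
  n=3: λ₃ = 36π²/1.3766² ≈ 187.494 (9× faster decay)
As t → ∞, higher modes decay exponentially faster. The n=1 mode dominates: v ~ c₁ sin(πx/1.3766) e^{-λ₁t}.
Decay rate: λ₁ = 4π²/1.3766² ≈ 20.833.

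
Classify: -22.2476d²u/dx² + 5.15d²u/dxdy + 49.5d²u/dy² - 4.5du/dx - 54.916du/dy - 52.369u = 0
Hyperbolic (discriminant = 4431.5473).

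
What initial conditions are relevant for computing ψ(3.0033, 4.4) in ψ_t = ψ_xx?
The entire real line. The heat equation has infinite propagation speed: any initial disturbance instantly affects all points (though exponentially small far away).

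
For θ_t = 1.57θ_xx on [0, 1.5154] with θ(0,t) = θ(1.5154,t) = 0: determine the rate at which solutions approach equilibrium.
Eigenvalues: λₙ = 1.57n²π²/1.5154².
First three modes:
  n=1: λ₁ = 1.57π²/1.5154² ≈ 6.748
  n=2: λ₂ = 6.28π²/1.5154² ≈ 26.99 (4× faster decay)
  n=3: λ₃ = 14.13π²/1.5154² ≈ 60.728 (9× faster decay)
As t → ∞, higher modes decay exponentially faster. The n=1 mode dominates: θ ~ c₁ sin(πx/1.5154) e^{-λ₁t}.
Decay rate: λ₁ = 1.57π²/1.5154² ≈ 6.748.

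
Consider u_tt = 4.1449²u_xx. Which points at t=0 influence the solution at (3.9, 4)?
Domain of dependence: [-12.6796, 20.4796]. Signals travel at speed 4.1449, so data within |x - 3.9| ≤ 4.1449·4 = 16.5796 can reach the point.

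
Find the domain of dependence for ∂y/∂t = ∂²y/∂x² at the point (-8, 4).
The entire real line. The heat equation has infinite propagation speed: any initial disturbance instantly affects all points (though exponentially small far away).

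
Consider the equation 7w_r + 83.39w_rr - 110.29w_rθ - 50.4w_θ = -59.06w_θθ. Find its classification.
Rewriting in standard form: 83.39w_rr - 110.29w_rθ + 59.06w_θθ + 7w_r - 50.4w_θ = 0. Elliptic. (A = 83.39, B = -110.29, C = 59.06 gives B² - 4AC = -7536.1695.)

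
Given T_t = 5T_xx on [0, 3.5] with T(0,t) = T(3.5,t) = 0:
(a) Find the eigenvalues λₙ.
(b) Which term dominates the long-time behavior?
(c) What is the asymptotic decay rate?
Eigenvalues: λₙ = 5n²π²/3.5².
First three modes:
  n=1: λ₁ = 5π²/3.5² ≈ 4.028
  n=2: λ₂ = 20π²/3.5² ≈ 16.114 (4× faster decay)
  n=3: λ₃ = 45π²/3.5² ≈ 36.256 (9× faster decay)
As t → ∞, higher modes decay exponentially faster. The n=1 mode dominates: T ~ c₁ sin(πx/3.5) e^{-λ₁t}.
Decay rate: λ₁ = 5π²/3.5² ≈ 4.028.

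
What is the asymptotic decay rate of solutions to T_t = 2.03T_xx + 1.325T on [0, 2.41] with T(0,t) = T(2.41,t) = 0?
Eigenvalues: λₙ = 2.03n²π²/2.41² - 1.325.
First three modes:
  n=1: λ₁ = 2.03π²/2.41² - 1.325 ≈ 2.125
  n=2: λ₂ = 8.12π²/2.41² - 1.325 ≈ 12.473
  n=3: λ₃ = 18.27π²/2.41² - 1.325 ≈ 29.721
Since 2.03π²/2.41² ≈ 3.45 > 1.325, all λₙ > 0.
The n=1 mode decays slowest → dominates as t → ∞.
Asymptotic: T ~ c₁ sin(πx/2.41) e^{-λ₁t} with decay rate λ₁ ≈ 2.125.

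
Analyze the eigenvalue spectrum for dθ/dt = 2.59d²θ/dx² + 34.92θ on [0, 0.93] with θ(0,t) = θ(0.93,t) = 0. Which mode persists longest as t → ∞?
Eigenvalues: λₙ = 2.59n²π²/0.93² - 34.92.
First three modes:
  n=1: λ₁ = 2.59π²/0.93² - 34.92 ≈ -5.365
  n=2: λ₂ = 10.36π²/0.93² - 34.92 ≈ 83.301
  n=3: λ₃ = 23.31π²/0.93² - 34.92 ≈ 231.077
Since 2.59π²/0.93² ≈ 29.555 < 34.92, λ₁ < 0.
The n=1 mode grows fastest (−λₙ is largest for n=1) → dominates.
Asymptotic: θ ~ c₁ sin(πx/0.93) e^{5.365t} (exponential growth at rate −λ₁ ≈ 5.365).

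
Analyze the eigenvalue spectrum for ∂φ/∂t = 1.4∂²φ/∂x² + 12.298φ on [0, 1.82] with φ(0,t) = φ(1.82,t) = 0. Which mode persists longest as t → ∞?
Eigenvalues: λₙ = 1.4n²π²/1.82² - 12.298.
First three modes:
  n=1: λ₁ = 1.4π²/1.82² - 12.298 ≈ -8.127
  n=2: λ₂ = 5.6π²/1.82² - 12.298 ≈ 4.388
  n=3: λ₃ = 12.6π²/1.82² - 12.298 ≈ 25.245
Since 1.4π²/1.82² ≈ 4.171 < 12.298, λ₁ < 0.
The n=1 mode grows fastest (−λₙ is largest for n=1) → dominates.
Asymptotic: φ ~ c₁ sin(πx/1.82) e^{8.127t} (exponential growth at rate −λ₁ ≈ 8.127).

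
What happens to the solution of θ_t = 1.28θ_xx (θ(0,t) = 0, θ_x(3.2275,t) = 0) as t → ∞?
θ → 0. Heat escapes through the Dirichlet boundary.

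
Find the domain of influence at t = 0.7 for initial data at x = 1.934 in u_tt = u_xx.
Domain of influence: [1.234, 2.634]. Data at x = 1.934 spreads outward at speed 1.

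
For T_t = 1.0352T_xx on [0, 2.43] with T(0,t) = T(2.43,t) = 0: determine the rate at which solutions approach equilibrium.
Eigenvalues: λₙ = 1.0352n²π²/2.43².
First three modes:
  n=1: λ₁ = 1.0352π²/2.43² ≈ 1.73
  n=2: λ₂ = 4.1408π²/2.43² ≈ 6.921 (4× faster decay)
  n=3: λ₃ = 9.3168π²/2.43² ≈ 15.572 (9× faster decay)
As t → ∞, higher modes decay exponentially faster. The n=1 mode dominates: T ~ c₁ sin(πx/2.43) e^{-λ₁t}.
Decay rate: λ₁ = 1.0352π²/2.43² ≈ 1.73.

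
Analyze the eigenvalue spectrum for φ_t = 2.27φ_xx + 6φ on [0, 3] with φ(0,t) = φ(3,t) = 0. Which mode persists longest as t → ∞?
Eigenvalues: λₙ = 2.27n²π²/3² - 6.
First three modes:
  n=1: λ₁ = 2.27π²/3² - 6 ≈ -3.511
  n=2: λ₂ = 9.08π²/3² - 6 ≈ 3.957
  n=3: λ₃ = 20.43π²/3² - 6 ≈ 16.404
Since 2.27π²/3² ≈ 2.489 < 6, λ₁ < 0.
The n=1 mode grows fastest (−λₙ is largest for n=1) → dominates.
Asymptotic: φ ~ c₁ sin(πx/3) e^{3.511t} (exponential growth at rate −λ₁ ≈ 3.511).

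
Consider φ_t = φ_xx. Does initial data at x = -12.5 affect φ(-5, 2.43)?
Yes, for any finite x. The heat equation has infinite propagation speed, so all initial data affects all points at any t > 0.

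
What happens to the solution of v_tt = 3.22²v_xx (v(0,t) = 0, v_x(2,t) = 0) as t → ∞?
v oscillates (no decay). Energy is conserved; the solution oscillates indefinitely as standing waves.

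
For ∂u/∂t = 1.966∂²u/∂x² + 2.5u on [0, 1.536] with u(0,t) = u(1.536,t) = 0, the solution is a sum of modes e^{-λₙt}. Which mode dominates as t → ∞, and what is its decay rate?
Eigenvalues: λₙ = 1.966n²π²/1.536² - 2.5.
First three modes:
  n=1: λ₁ = 1.966π²/1.536² - 2.5 ≈ 5.724
  n=2: λ₂ = 7.864π²/1.536² - 2.5 ≈ 30.397
  n=3: λ₃ = 17.694π²/1.536² - 2.5 ≈ 71.519
Since 1.966π²/1.536² ≈ 8.224 > 2.5, all λₙ > 0.
The n=1 mode decays slowest → dominates as t → ∞.
Asymptotic: u ~ c₁ sin(πx/1.536) e^{-λ₁t} with decay rate λ₁ ≈ 5.724.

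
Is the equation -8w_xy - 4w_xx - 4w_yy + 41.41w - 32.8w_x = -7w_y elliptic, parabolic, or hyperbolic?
Rewriting in standard form: -4w_xx - 8w_xy - 4w_yy - 32.8w_x + 7w_y + 41.41w = 0. Computing B² - 4AC with A = -4, B = -8, C = -4: discriminant = 0 (zero). Answer: parabolic.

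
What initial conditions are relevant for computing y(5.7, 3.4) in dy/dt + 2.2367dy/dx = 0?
A single point: x = -1.90478. The characteristic through (5.7, 3.4) is x - 2.2367t = const, so x = 5.7 - 2.2367·3.4 = -1.90478.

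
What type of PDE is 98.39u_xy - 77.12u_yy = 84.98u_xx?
Rewriting in standard form: -84.98u_xx + 98.39u_xy - 77.12u_yy = 0. With A = -84.98, B = 98.39, C = -77.12, the discriminant is -16534.0383. This is an elliptic PDE.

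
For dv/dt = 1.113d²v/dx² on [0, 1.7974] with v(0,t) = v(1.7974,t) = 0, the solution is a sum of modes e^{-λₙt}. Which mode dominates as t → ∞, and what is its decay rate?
Eigenvalues: λₙ = 1.113n²π²/1.7974².
First three modes:
  n=1: λ₁ = 1.113π²/1.7974² ≈ 3.4
  n=2: λ₂ = 4.452π²/1.7974² ≈ 13.601 (4× faster decay)
  n=3: λ₃ = 10.017π²/1.7974² ≈ 30.602 (9× faster decay)
As t → ∞, higher modes decay exponentially faster. The n=1 mode dominates: v ~ c₁ sin(πx/1.7974) e^{-λ₁t}.
Decay rate: λ₁ = 1.113π²/1.7974² ≈ 3.4.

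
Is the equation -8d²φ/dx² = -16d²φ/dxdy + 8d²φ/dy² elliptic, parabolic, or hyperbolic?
Rewriting in standard form: -8d²φ/dx² + 16d²φ/dxdy - 8d²φ/dy² = 0. Computing B² - 4AC with A = -8, B = 16, C = -8: discriminant = 0 (zero). Answer: parabolic.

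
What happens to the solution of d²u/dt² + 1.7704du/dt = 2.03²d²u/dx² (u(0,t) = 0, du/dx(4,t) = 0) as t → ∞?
u → 0. Damping (γ=1.7704) dissipates energy; oscillations decay exponentially.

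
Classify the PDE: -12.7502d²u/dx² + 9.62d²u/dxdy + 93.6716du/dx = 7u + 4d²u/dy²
Rewriting in standard form: -12.7502d²u/dx² + 9.62d²u/dxdy - 4d²u/dy² + 93.6716du/dx - 7u = 0. A = -12.7502, B = 9.62, C = -4. Discriminant B² - 4AC = -111.4588. Since -111.4588 < 0, elliptic.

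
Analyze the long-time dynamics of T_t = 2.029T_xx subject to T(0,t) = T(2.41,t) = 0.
Long-time behavior: T → 0. Heat diffuses out through both boundaries.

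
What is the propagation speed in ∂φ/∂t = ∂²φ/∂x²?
Infinite. The heat equation is parabolic, not hyperbolic, so disturbances propagate instantly.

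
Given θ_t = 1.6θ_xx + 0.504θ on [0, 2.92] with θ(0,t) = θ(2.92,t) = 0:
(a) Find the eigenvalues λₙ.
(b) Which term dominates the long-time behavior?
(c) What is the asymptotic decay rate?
Eigenvalues: λₙ = 1.6n²π²/2.92² - 0.504.
First three modes:
  n=1: λ₁ = 1.6π²/2.92² - 0.504 ≈ 1.348
  n=2: λ₂ = 6.4π²/2.92² - 0.504 ≈ 6.904
  n=3: λ₃ = 14.4π²/2.92² - 0.504 ≈ 16.165
Since 1.6π²/2.92² ≈ 1.852 > 0.504, all λₙ > 0.
The n=1 mode decays slowest → dominates as t → ∞.
Asymptotic: θ ~ c₁ sin(πx/2.92) e^{-λ₁t} with decay rate λ₁ ≈ 1.348.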